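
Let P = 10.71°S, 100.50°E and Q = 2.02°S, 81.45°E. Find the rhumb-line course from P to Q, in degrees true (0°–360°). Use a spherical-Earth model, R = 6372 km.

294.7°

Meridional parts: M(φ₁)=-0.1880, M(φ₂)=-0.0353 → ΔM = +0.1528;  Δλ = -0.3325 rad
tan C = Δλ / ΔM = -2.1765 → C = 294.68°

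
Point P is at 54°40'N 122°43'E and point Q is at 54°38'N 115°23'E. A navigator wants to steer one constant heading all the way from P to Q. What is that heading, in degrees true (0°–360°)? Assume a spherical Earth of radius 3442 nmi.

Δψ = ln[tan(π/4+φ₂/2)/tan(π/4+φ₁/2)] = -0.0010
Δλ = -0.1280 rad (taken the short way round)
course = atan2(Δλ, Δψ) = 269.55°

269.5°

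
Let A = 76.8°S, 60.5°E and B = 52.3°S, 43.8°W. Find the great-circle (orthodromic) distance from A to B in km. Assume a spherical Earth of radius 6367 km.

cos σ = sin φ₁ sin φ₂ + cos φ₁ cos φ₂ cos Δλ
      = sin(-76.80°)sin(-52.30°) + cos(-76.80°)cos(-52.30°)cos(-104.30°) = 0.7358
σ = 42.623° → d = Rσ = 6367·0.74391 = 4736 km

4736 km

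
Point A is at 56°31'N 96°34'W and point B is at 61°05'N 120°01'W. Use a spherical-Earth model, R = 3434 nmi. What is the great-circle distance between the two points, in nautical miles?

773 nmi

cos σ = sin φ₁ sin φ₂ + cos φ₁ cos φ₂ cos Δλ
      = sin(56.52°)sin(61.08°) + cos(56.52°)cos(61.08°)cos(-23.45°) = 0.9748
σ = 12.892° → d = Rσ = 3434·0.22501 = 773 nmi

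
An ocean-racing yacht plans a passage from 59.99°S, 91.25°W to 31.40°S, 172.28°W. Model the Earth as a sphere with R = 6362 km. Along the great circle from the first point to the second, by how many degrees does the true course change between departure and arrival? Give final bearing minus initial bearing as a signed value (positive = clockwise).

+64.5°

Initial bearing θ₁ = atan2(sin Δλ cos φ₂, cos φ₁ sin φ₂ − sin φ₁ cos φ₂ cos Δλ) = 260.22°
Final bearing θ₂ = (initial bearing from the destination back to the start) + 180° = 324.73°
Δθ = θ₂ − θ₁ = +64.5°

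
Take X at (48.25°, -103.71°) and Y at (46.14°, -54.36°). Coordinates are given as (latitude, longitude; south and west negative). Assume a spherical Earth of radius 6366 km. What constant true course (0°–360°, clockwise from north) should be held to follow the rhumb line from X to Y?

93.6°

Δψ = ln[tan(π/4+φ₂/2)/tan(π/4+φ₁/2)] = -0.0542
Δλ = +0.8613 rad (taken the short way round)
course = atan2(Δλ, Δψ) = 93.60°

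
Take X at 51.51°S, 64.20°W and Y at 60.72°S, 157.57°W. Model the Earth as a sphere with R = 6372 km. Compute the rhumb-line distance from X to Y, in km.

5846 km

Rhumb course C = atan2(Δλ, Δψ) with Δψ = ln[tan(π/4+φ₂/2)/tan(π/4+φ₁/2)] = -0.2900, Δλ = -1.6296 → C = 259.91°
d = R·|Δφ| / |cos C| = 6372·0.16074 / 0.17522 = 5846 km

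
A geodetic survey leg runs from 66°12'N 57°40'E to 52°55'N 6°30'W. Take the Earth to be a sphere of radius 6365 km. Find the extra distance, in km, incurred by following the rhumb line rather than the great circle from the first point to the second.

152 km

Great circle: cos σ = sin φ₁ sin φ₂ + cos φ₁ cos φ₂ cos Δλ,  σ = 0.5809 rad → d_gc = 3697.7 km
Rhumb line: Δψ = -0.4647, q = Δφ/Δψ = 0.4989, d_rh = R√(Δφ²+q²Δλ²) = 3850.0 km
Excess = 3850.0 − 3697.7 = 152.3 ≈ 152 km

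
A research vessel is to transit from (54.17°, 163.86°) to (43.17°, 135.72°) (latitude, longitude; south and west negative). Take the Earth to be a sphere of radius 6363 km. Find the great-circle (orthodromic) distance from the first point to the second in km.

2375 km

cos σ = sin φ₁ sin φ₂ + cos φ₁ cos φ₂ cos Δλ
      = sin(54.17°)sin(43.17°) + cos(54.17°)cos(43.17°)cos(-28.14°) = 0.9312
σ = 21.383° → d = Rσ = 6363·0.37321 = 2375 km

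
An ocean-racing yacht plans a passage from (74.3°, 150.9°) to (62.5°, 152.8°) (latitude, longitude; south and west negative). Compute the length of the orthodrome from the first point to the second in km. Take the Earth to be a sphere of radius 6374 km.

1315 km

Haversine: a = sin²(Δφ/2)+cos φ₁ cos φ₂ sin²(Δλ/2) = 0.01060;  σ = 2·atan2(√a,√(1−a))
σ = 11.819° → d = Rσ = 6374·0.20628 = 1315 km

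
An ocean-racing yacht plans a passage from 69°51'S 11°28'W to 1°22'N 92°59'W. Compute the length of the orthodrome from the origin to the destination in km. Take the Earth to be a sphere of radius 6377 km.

9836 km

Haversine: a = sin²(Δφ/2)+cos φ₁ cos φ₂ sin²(Δλ/2) = 0.48579;  σ = 2·atan2(√a,√(1−a))
σ = 88.372° → d = Rσ = 6377·1.54238 = 9836 km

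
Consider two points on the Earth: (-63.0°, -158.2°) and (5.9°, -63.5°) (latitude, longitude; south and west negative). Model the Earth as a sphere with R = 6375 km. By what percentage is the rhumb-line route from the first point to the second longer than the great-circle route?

4.1%

Great circle: σ = 1.6997 rad → d_gc = Rσ = 10835.9 km
Rhumb: Δφ = +1.2025, Δλ = +1.6528, Δψ = +1.5299, q = Δφ/Δψ = 0.7860 → d_rh = R√(Δφ²+q²Δλ²) = 11285.3 km
Excess = (11285.3 − 10835.9) / 10835.9 = 449.4 / 10835.9 = 4.147% ≈ 4.1%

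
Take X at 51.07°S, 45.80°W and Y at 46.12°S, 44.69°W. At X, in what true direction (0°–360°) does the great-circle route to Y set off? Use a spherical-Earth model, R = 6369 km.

θ = atan2( sin Δλ·cos φ₂ ,  cos φ₁ sin φ₂ − sin φ₁ cos φ₂ cos Δλ )
  = atan2(+0.0134, +0.0862) = 8.86°

8.9°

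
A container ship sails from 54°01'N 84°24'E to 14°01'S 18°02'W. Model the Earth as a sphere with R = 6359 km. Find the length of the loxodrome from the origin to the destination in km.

12404 km

Δψ = ln[tan(π/4+φ₂/2)/tan(π/4+φ₁/2)] = -1.3718;  Δφ = -1.1874 rad,  Δλ = -1.7878 rad
q = Δφ/Δψ = 0.8656
d = R·√(Δφ² + q²Δλ²) = 6359·1.95056 = 12404 km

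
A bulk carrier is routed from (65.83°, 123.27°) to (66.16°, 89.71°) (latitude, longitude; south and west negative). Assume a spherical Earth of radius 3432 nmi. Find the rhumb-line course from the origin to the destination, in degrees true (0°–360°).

271.4°

Δψ = ln[tan(π/4+φ₂/2)/tan(π/4+φ₁/2)] = +0.0142
Δλ = -0.5857 rad (taken the short way round)
course = atan2(Δλ, Δψ) = 271.38°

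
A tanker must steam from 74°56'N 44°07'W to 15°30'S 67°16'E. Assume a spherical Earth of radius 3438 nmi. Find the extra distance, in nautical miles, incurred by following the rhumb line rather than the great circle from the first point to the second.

481 nmi

Great circle: cos σ = sin φ₁ sin φ₂ + cos φ₁ cos φ₂ cos Δλ,  σ = 1.9277 rad → d_gc = 6627.5 nmi
Rhumb line: Δψ = -2.2970, q = Δφ/Δψ = 0.6871, d_rh = R√(Δφ²+q²Δλ²) = 7108.9 nmi
Excess = 7108.9 − 6627.5 = 481.4 ≈ 481 nmi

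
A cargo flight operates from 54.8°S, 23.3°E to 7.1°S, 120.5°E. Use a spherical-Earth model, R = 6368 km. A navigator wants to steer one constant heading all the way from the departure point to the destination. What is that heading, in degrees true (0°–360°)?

Δψ = ln[tan(π/4+φ₂/2)/tan(π/4+φ₁/2)] = +1.0239
Δλ = +1.6965 rad (taken the short way round)
course = atan2(Δλ, Δψ) = 58.89°

58.9°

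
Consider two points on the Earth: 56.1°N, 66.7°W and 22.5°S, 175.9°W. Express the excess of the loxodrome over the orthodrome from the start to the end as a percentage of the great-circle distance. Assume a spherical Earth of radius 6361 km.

Great circle: σ = 2.0796 rad → d_gc = Rσ = 13228.0 km
Rhumb: Δφ = -1.3718, Δλ = -1.9059, Δψ = -1.5914, q = Δφ/Δψ = 0.8620 → d_rh = R√(Δφ²+q²Δλ²) = 13615.0 km
Excess = (13615.0 − 13228.0) / 13228.0 = 387.0 / 13228.0 = 2.93% ≈ 2.9%

2.9%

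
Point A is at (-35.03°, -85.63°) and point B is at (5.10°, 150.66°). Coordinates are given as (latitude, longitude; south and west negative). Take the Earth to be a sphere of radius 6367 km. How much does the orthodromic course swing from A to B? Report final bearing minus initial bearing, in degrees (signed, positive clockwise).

+54.4°

At departure: θ₁ = atan2(sin Δλ cos φ₂, cos φ₁ sin φ₂ − sin φ₁ cos φ₂ cos Δλ) = 253.56°
At arrival: θ₂ = atan2(sin Δλ cos φ₁, −cos φ₂ sin φ₁ + sin φ₂ cos φ₁ cos Δλ) = 307.96°
Δθ = θ₂ − θ₁ = +54.4°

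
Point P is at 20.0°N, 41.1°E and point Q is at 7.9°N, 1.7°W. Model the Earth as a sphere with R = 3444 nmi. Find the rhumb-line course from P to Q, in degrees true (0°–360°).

Meridional parts: M(φ₁)=+0.3564, M(φ₂)=+0.1383 → ΔM = -0.2181;  Δλ = -0.7470 rad
tan C = Δλ / ΔM = +3.4257 → C = 253.73°

253.7°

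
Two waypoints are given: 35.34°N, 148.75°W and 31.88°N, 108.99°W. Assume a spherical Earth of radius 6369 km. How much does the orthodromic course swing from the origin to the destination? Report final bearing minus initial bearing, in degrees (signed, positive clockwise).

At departure: θ₁ = atan2(sin Δλ cos φ₂, cos φ₁ sin φ₂ − sin φ₁ cos φ₂ cos Δλ) = 84.40°
At arrival: θ₂ = atan2(sin Δλ cos φ₁, −cos φ₂ sin φ₁ + sin φ₂ cos φ₁ cos Δλ) = 107.05°
Δθ = θ₂ − θ₁ = +22.6°

+22.6°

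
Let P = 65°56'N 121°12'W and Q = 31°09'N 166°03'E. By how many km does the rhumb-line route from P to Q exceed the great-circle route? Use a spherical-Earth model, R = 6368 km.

260 km

Great circle: cos σ = sin φ₁ sin φ₂ + cos φ₁ cos φ₂ cos Δλ,  σ = 0.9572 rad → d_gc = 6095.5 km
Rhumb line: Δψ = -0.9731, q = Δφ/Δψ = 0.6239, d_rh = R√(Δφ²+q²Δλ²) = 6355.5 km
Excess = 6355.5 − 6095.5 = 260.0 ≈ 260 km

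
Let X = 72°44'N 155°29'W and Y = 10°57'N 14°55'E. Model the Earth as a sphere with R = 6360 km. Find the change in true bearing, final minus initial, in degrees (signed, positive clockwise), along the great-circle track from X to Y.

Initial bearing θ₁ = atan2(sin Δλ cos φ₂, cos φ₁ sin φ₂ − sin φ₁ cos φ₂ cos Δλ) = 9.48°
Final bearing θ₂ = (initial bearing from the destination back to the start) + 180° = 177.15°
Δθ = θ₂ − θ₁ = +167.7°

+167.7°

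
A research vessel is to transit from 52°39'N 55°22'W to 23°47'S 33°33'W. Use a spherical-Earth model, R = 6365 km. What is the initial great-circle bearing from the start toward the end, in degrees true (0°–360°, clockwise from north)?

159.7°

θ = atan2( sin Δλ·cos φ₂ ,  cos φ₁ sin φ₂ − sin φ₁ cos φ₂ cos Δλ )
  = atan2(+0.3401, -0.9200) = 159.71°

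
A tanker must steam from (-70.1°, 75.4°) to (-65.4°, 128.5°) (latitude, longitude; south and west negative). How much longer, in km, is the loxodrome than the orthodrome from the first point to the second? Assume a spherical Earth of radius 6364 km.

Great circle: cos σ = sin φ₁ sin φ₂ + cos φ₁ cos φ₂ cos Δλ,  σ = 0.3481 rad → d_gc = 2215.4 km
Rhumb line: Δψ = +0.2174, q = Δφ/Δψ = 0.3773, d_rh = R√(Δφ²+q²Δλ²) = 2285.5 km
Excess = 2285.5 − 2215.4 = 70.1 ≈ 70 km

70 km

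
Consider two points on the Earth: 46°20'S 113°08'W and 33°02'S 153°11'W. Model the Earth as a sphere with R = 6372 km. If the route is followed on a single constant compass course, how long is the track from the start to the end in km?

3716 km

Rhumb course C = atan2(Δλ, Δψ) with Δψ = ln[tan(π/4+φ₂/2)/tan(π/4+φ₁/2)] = +0.3033, Δλ = -0.6990 → C = 293.45°
d = R·|Δφ| / |cos C| = 6372·0.23213 / 0.39800 = 3716 km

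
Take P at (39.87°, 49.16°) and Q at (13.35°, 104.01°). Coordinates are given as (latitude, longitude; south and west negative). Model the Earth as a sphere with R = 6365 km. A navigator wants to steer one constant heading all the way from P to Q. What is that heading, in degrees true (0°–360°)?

118.7°

Δψ = ln[tan(π/4+φ₂/2)/tan(π/4+φ₁/2)] = -0.5248
Δλ = +0.9573 rad (taken the short way round)
course = atan2(Δλ, Δψ) = 118.73°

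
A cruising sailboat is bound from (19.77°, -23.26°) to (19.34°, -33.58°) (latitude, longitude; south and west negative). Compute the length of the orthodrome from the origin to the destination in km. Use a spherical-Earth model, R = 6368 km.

cos σ = sin φ₁ sin φ₂ + cos φ₁ cos φ₂ cos Δλ
      = sin(19.77°)sin(19.34°) + cos(19.77°)cos(19.34°)cos(-10.32°) = 0.9856
σ = 9.733° → d = Rσ = 6368·0.16987 = 1082 km

1082 km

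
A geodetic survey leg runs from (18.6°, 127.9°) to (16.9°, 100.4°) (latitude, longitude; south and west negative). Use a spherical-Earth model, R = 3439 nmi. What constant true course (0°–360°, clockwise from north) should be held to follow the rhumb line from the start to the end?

Δψ = ln[tan(π/4+φ₂/2)/tan(π/4+φ₁/2)] = -0.0312
Δλ = -0.4800 rad (taken the short way round)
course = atan2(Δλ, Δψ) = 266.29°

266.3°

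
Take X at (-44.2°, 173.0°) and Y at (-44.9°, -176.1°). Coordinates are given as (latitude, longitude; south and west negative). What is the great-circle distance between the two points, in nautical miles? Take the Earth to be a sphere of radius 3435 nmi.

Haversine: a = sin²(Δφ/2)+cos φ₁ cos φ₂ sin²(Δλ/2) = 0.00462;  σ = 2·atan2(√a,√(1−a))
σ = 7.793° → d = Rσ = 3435·0.13602 = 467 nmi

467 nmi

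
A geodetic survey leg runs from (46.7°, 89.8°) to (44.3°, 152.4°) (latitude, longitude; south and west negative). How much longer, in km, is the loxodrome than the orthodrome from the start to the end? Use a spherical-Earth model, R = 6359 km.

130 km

Great circle: cos σ = sin φ₁ sin φ₂ + cos φ₁ cos φ₂ cos Δλ,  σ = 0.7464 rad → d_gc = 4746.1 km
Rhumb line: Δψ = -0.0598, q = Δφ/Δψ = 0.7008, d_rh = R√(Δφ²+q²Δλ²) = 4875.9 km
Excess = 4875.9 − 4746.1 = 129.8 ≈ 130 km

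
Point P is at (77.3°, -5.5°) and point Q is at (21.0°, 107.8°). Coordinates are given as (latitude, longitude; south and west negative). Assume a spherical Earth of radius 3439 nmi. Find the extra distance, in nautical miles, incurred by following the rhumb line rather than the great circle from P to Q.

522 nmi

Great circle: cos σ = sin φ₁ sin φ₂ + cos φ₁ cos φ₂ cos Δλ,  σ = 1.2990 rad → d_gc = 4467.4 nmi
Rhumb line: Δψ = -1.8207, q = Δφ/Δψ = 0.5397, d_rh = R√(Δφ²+q²Δλ²) = 4989.0 nmi
Excess = 4989.0 − 4467.4 = 521.6 ≈ 522 nmi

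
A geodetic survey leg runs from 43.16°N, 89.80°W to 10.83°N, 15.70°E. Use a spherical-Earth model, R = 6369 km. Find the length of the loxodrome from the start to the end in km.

10848 km

Δψ = ln[tan(π/4+φ₂/2)/tan(π/4+φ₁/2)] = -0.6465;  Δφ = -0.5643 rad,  Δλ = +1.8413 rad
q = Δφ/Δψ = 0.8728
d = R·√(Δφ² + q²Δλ²) = 6369·1.70326 = 10848 km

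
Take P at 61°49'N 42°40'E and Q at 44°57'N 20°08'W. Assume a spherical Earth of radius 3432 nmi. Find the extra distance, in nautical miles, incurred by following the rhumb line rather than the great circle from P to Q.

Great circle: cos σ = sin φ₁ sin φ₂ + cos φ₁ cos φ₂ cos Δλ,  σ = 0.6833 rad → d_gc = 2345.0 nmi
Rhumb line: Δψ = -0.5021, q = Δφ/Δψ = 0.5864, d_rh = R√(Δφ²+q²Δλ²) = 2426.1 nmi
Excess = 2426.1 − 2345.0 = 81.1 ≈ 81 nmi

81 nmi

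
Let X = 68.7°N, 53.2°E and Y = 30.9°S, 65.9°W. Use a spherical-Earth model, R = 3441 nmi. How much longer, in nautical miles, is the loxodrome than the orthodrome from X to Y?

412 nmi

Great circle: cos σ = sin φ₁ sin φ₂ + cos φ₁ cos φ₂ cos Δλ,  σ = 2.2524 rad → d_gc = 7750.6 nmi
Rhumb line: Δψ = -2.2386, q = Δφ/Δψ = 0.7765, d_rh = R√(Δφ²+q²Δλ²) = 8162.8 nmi
Excess = 8162.8 − 7750.6 = 412.2 ≈ 412 nmi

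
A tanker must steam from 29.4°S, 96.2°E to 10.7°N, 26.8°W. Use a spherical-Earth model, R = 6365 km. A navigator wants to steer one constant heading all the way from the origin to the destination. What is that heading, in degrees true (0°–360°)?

288.7°

Δψ = ln[tan(π/4+φ₂/2)/tan(π/4+φ₁/2)] = +0.7251
Δλ = -2.1468 rad (taken the short way round)
course = atan2(Δλ, Δψ) = 288.66°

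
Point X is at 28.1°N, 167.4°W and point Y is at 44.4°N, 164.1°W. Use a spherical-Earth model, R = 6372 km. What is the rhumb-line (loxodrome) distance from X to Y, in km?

Rhumb course C = atan2(Δλ, Δψ) with Δψ = ln[tan(π/4+φ₂/2)/tan(π/4+φ₁/2)] = +0.3553, Δλ = +0.0576 → C = 9.21°
d = R·|Δφ| / |cos C| = 6372·0.28449 / 0.98711 = 1836 km

1836 km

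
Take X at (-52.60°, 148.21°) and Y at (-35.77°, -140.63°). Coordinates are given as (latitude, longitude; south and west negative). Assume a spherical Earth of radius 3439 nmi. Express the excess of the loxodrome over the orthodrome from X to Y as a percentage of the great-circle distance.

3.5%

Great circle: σ = 0.8976 rad → d_gc = Rσ = 3086.8 nmi
Rhumb: Δφ = +0.2937, Δλ = +1.2420, Δψ = +0.4140, q = Δφ/Δψ = 0.7096 → d_rh = R√(Δφ²+q²Δλ²) = 3194.6 nmi
Excess = (3194.6 − 3086.8) / 3086.8 = 107.8 / 3086.8 = 3.49% ≈ 3.5%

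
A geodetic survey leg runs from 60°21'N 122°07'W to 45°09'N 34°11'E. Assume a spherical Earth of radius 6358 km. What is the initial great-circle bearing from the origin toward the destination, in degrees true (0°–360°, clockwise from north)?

θ = atan2( sin Δλ·cos φ₂ ,  cos φ₁ sin φ₂ − sin φ₁ cos φ₂ cos Δλ )
  = atan2(+0.2835, +0.9119) = 17.27°

17.3°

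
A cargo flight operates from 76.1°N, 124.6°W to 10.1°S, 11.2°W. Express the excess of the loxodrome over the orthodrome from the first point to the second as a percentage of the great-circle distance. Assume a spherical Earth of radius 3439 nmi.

Great circle: σ = 1.8381 rad → d_gc = Rσ = 6321.3 nmi
Rhumb: Δφ = -1.5045, Δλ = +1.9792, Δψ = -2.2818, q = Δφ/Δψ = 0.6593 → d_rh = R√(Δφ²+q²Δλ²) = 6849.1 nmi
Excess = (6849.1 − 6321.3) / 6321.3 = 527.8 / 6321.3 = 8.3495% ≈ 8.3%

8.3%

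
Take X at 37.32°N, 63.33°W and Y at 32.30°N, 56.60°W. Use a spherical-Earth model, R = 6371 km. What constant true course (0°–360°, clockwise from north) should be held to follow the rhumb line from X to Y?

Meridional parts: M(φ₁)=+0.7030, M(φ₂)=+0.5962 → ΔM = -0.1068;  Δλ = +0.1175 rad
tan C = Δλ / ΔM = -1.1000 → C = 132.27°

132.3°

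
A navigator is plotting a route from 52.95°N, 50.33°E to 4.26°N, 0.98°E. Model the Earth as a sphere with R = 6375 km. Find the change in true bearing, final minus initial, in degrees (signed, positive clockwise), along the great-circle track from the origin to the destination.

-27.1°

At departure: θ₁ = atan2(sin Δλ cos φ₂, cos φ₁ sin φ₂ − sin φ₁ cos φ₂ cos Δλ) = 237.95°
At arrival: θ₂ = atan2(sin Δλ cos φ₁, −cos φ₂ sin φ₁ + sin φ₂ cos φ₁ cos Δλ) = 210.80°
Δθ = θ₂ − θ₁ = -27.1°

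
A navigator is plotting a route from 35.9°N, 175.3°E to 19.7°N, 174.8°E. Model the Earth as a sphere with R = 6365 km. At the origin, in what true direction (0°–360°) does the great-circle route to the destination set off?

N = sin Δλ·cos φ₂ = -0.0082;  D = cos φ₁ sin φ₂ − sin φ₁ cos φ₂ cos Δλ = -0.2790
initial course = atan2(N, D) = 181.69°

181.7°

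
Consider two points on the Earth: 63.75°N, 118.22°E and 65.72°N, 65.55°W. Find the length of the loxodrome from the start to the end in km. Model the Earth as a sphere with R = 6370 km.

Δψ = ln[tan(π/4+φ₂/2)/tan(π/4+φ₁/2)] = +0.0806;  Δφ = +0.0344 rad,  Δλ = +3.0758 rad
q = Δφ/Δψ = 0.4266
d = R·√(Δφ² + q²Δλ²) = 6370·1.31257 = 8361 km

8361 km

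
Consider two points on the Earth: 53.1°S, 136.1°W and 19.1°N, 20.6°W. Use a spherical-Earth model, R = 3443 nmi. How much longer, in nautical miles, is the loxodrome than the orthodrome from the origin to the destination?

238 nmi

Great circle: cos σ = sin φ₁ sin φ₂ + cos φ₁ cos φ₂ cos Δλ,  σ = 2.1013 rad → d_gc = 7234.6 nmi
Rhumb line: Δψ = +1.4374, q = Δφ/Δψ = 0.8766, d_rh = R√(Δφ²+q²Δλ²) = 7472.9 nmi
Excess = 7472.9 − 7234.6 = 238.3 ≈ 238 nmi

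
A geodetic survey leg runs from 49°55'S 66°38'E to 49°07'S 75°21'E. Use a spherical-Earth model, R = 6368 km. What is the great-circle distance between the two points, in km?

Haversine: a = sin²(Δφ/2)+cos φ₁ cos φ₂ sin²(Δλ/2) = 0.00248;  σ = 2·atan2(√a,√(1−a))
σ = 5.712° → d = Rσ = 6368·0.09969 = 635 km

635 km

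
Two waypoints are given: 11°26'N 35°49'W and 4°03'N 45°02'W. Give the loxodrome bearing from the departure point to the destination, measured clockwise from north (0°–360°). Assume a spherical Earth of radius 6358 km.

231.0°

Δψ = ln[tan(π/4+φ₂/2)/tan(π/4+φ₁/2)] = -0.1301
Δλ = -0.1609 rad (taken the short way round)
course = atan2(Δλ, Δψ) = 231.03°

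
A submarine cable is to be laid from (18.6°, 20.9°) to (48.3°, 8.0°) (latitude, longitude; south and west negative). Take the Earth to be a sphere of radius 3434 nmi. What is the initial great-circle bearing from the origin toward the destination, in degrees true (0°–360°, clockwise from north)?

N = sin Δλ·cos φ₂ = -0.1485;  D = cos φ₁ sin φ₂ − sin φ₁ cos φ₂ cos Δλ = +0.5008
initial course = atan2(N, D) = 343.48°

343.5°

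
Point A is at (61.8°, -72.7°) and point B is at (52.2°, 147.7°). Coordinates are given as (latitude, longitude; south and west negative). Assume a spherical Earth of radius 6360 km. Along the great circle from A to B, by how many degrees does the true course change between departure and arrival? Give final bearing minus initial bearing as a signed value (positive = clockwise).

Initial bearing θ₁ = atan2(sin Δλ cos φ₂, cos φ₁ sin φ₂ − sin φ₁ cos φ₂ cos Δλ) = 333.15°
Final bearing θ₂ = (initial bearing from the destination back to the start) + 180° = 200.38°
Δθ = θ₂ − θ₁ = -132.8°

-132.8°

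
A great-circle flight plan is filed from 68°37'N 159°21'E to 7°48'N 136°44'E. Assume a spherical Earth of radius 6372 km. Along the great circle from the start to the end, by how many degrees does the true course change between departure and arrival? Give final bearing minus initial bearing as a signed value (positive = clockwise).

At departure: θ₁ = atan2(sin Δλ cos φ₂, cos φ₁ sin φ₂ − sin φ₁ cos φ₂ cos Δλ) = 205.41°
At arrival: θ₂ = atan2(sin Δλ cos φ₁, −cos φ₂ sin φ₁ + sin φ₂ cos φ₁ cos Δλ) = 189.08°
Δθ = θ₂ − θ₁ = -16.3°

-16.3°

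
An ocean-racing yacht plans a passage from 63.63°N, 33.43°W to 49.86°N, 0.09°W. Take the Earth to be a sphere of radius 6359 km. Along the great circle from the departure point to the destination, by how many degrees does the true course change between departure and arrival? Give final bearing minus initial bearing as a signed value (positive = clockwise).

At departure: θ₁ = atan2(sin Δλ cos φ₂, cos φ₁ sin φ₂ − sin φ₁ cos φ₂ cos Δλ) = 111.97°
At arrival: θ₂ = atan2(sin Δλ cos φ₁, −cos φ₂ sin φ₁ + sin φ₂ cos φ₁ cos Δλ) = 140.29°
Δθ = θ₂ − θ₁ = +28.3°

+28.3°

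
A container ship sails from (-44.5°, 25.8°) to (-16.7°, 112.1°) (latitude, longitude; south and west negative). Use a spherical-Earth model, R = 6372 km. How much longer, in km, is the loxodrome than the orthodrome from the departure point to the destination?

261 km

Great circle: cos σ = sin φ₁ sin φ₂ + cos φ₁ cos φ₂ cos Δλ,  σ = 1.3228 rad → d_gc = 8428.6 km
Rhumb line: Δψ = +0.5734, q = Δφ/Δψ = 0.8462, d_rh = R√(Δφ²+q²Δλ²) = 8690.0 km
Excess = 8690.0 − 8428.6 = 261.4 ≈ 261 km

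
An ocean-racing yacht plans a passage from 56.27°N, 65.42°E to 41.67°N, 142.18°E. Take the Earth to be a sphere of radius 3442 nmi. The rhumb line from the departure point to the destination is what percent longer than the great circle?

4.8%

Great circle: σ = 0.8659 rad → d_gc = Rσ = 2980.6 nmi
Rhumb: Δφ = -0.2548, Δλ = +1.3397, Δψ = -0.3921, q = Δφ/Δψ = 0.6499 → d_rh = R√(Δφ²+q²Δλ²) = 3122.7 nmi
Excess = (3122.7 − 2980.6) / 2980.6 = 142.1 / 2980.6 = 4.77% ≈ 4.8%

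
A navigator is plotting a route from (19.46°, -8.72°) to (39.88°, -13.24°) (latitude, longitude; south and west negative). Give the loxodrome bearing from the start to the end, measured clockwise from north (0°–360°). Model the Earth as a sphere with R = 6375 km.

Meridional parts: M(φ₁)=+0.3464, M(φ₂)=+0.7602 → ΔM = +0.4138;  Δλ = -0.0789 rad
tan C = Δλ / ΔM = -0.1906 → C = 349.21°

349.2°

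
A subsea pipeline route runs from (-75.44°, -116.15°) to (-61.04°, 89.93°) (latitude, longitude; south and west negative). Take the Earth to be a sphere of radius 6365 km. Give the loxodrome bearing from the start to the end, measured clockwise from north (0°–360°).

Δψ = ln[tan(π/4+φ₂/2)/tan(π/4+φ₁/2)] = +0.7038
Δλ = -2.6864 rad (taken the short way round)
course = atan2(Δλ, Δψ) = 284.68°

284.7°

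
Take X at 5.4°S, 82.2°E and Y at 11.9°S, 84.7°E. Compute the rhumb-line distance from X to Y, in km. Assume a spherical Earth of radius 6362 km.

772 km

Rhumb course C = atan2(Δλ, Δψ) with Δψ = ln[tan(π/4+φ₂/2)/tan(π/4+φ₁/2)] = -0.1148, Δλ = +0.0436 → C = 159.19°
d = R·|Δφ| / |cos C| = 6362·0.11345 / 0.93478 = 772 km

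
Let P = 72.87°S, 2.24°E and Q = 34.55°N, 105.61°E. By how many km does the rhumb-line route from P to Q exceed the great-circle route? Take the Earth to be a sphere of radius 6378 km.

567 km

Great circle: cos σ = sin φ₁ sin φ₂ + cos φ₁ cos φ₂ cos Δλ,  σ = 2.2119 rad → d_gc = 14107.4 km
Rhumb line: Δψ = +2.5363, q = Δφ/Δψ = 0.7392, d_rh = R√(Δφ²+q²Δλ²) = 14674.3 km
Excess = 14674.3 − 14107.4 = 566.9 ≈ 567 km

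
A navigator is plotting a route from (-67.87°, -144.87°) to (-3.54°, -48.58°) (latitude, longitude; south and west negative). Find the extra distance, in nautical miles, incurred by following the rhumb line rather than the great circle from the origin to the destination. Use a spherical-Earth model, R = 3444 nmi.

310 nmi

Great circle: cos σ = sin φ₁ sin φ₂ + cos φ₁ cos φ₂ cos Δλ,  σ = 1.5548 rad → d_gc = 5354.71 nmi
Rhumb line: Δψ = +1.5701, q = Δφ/Δψ = 0.7151, d_rh = R√(Δφ²+q²Δλ²) = 5664.22 nmi
Excess = 5664.22 − 5354.71 = 309.51 ≈ 310 nmi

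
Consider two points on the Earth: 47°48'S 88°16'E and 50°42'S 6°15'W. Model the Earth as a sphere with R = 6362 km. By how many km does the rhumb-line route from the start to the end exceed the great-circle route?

Great circle: cos σ = sin φ₁ sin φ₂ + cos φ₁ cos φ₂ cos Δλ,  σ = 1.0006 rad → d_gc = 6366.1 km
Rhumb line: Δψ = -0.0776, q = Δφ/Δψ = 0.6525, d_rh = R√(Δφ²+q²Δλ²) = 6855.5 km
Excess = 6855.5 − 6366.1 = 489.4 ≈ 489 km

489 km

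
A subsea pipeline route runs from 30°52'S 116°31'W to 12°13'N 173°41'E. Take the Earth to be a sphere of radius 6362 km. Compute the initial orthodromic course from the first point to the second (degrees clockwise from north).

291.1°

θ = atan2( sin Δλ·cos φ₂ ,  cos φ₁ sin φ₂ − sin φ₁ cos φ₂ cos Δλ )
  = atan2(-0.9172, +0.3548) = 291.15°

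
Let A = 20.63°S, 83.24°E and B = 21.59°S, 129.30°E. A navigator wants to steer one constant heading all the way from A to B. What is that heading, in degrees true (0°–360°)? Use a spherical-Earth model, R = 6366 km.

Δψ = ln[tan(π/4+φ₂/2)/tan(π/4+φ₁/2)] = -0.0180
Δλ = +0.8039 rad (taken the short way round)
course = atan2(Δλ, Δψ) = 91.28°

91.3°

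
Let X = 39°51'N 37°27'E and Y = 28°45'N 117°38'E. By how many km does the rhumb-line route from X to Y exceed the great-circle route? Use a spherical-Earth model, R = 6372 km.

Great circle: cos σ = sin φ₁ sin φ₂ + cos φ₁ cos φ₂ cos Δλ,  σ = 1.1341 rad → d_gc = 7226.4 km
Rhumb line: Δψ = -0.2352, q = Δφ/Δψ = 0.8236, d_rh = R√(Δφ²+q²Δλ²) = 7447.4 km
Excess = 7447.4 − 7226.4 = 221.0 ≈ 221 km

221 km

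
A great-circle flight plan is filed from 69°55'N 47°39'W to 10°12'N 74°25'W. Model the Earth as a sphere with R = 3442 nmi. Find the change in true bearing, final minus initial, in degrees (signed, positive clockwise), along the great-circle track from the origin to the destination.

-20.0°

Initial bearing θ₁ = atan2(sin Δλ cos φ₂, cos φ₁ sin φ₂ − sin φ₁ cos φ₂ cos Δλ) = 210.10°
Final bearing θ₂ = (initial bearing from the destination back to the start) + 180° = 190.08°
Δθ = θ₂ − θ₁ = -20.0°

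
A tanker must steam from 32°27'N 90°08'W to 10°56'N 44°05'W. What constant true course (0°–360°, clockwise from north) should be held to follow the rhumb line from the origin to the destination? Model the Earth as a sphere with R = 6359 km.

Meridional parts: M(φ₁)=+0.5993, M(φ₂)=+0.1920 → ΔM = -0.4073;  Δλ = +0.8037 rad
tan C = Δλ / ΔM = -1.9732 → C = 116.88°

116.9°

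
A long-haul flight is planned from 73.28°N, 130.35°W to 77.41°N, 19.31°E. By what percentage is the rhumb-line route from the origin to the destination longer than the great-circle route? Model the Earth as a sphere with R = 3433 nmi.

33.8%

Great circle: σ = 0.4937 rad → d_gc = Rσ = 1695.0 nmi
Rhumb: Δφ = +0.0721, Δλ = +2.6121, Δψ = +0.2868, q = Δφ/Δψ = 0.2513 → d_rh = R√(Δφ²+q²Δλ²) = 2267.3 nmi
Excess = (2267.3 − 1695.0) / 1695.0 = 572.3 / 1695.0 = 33.76% ≈ 33.8%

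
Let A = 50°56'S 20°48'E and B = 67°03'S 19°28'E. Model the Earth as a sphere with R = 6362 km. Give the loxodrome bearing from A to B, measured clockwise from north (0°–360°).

Meridional parts: M(φ₁)=-1.0363, M(φ₂)=-1.5946 → ΔM = -0.5583;  Δλ = -0.0233 rad
tan C = Δλ / ΔM = +0.0417 → C = 182.39°

182.4°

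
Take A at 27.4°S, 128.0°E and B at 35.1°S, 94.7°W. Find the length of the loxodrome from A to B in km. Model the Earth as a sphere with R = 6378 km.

Rhumb course C = atan2(Δλ, Δψ) with Δψ = ln[tan(π/4+φ₂/2)/tan(π/4+φ₁/2)] = -0.1574, Δλ = +2.3963 → C = 93.76°
d = R·|Δφ| / |cos C| = 6378·0.13439 / 0.06554 = 13077 km

13077 km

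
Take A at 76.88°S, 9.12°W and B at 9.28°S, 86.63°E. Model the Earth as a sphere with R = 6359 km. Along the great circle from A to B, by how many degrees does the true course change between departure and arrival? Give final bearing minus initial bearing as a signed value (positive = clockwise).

Initial bearing θ₁ = atan2(sin Δλ cos φ₂, cos φ₁ sin φ₂ − sin φ₁ cos φ₂ cos Δλ) = 97.71°
Final bearing θ₂ = (initial bearing from the destination back to the start) + 180° = 13.17°
Δθ = θ₂ − θ₁ = -84.5°

-84.5°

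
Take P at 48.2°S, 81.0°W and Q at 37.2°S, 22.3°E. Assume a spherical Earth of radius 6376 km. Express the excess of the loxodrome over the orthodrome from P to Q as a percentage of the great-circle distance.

Great circle: σ = 1.2360 rad → d_gc = Rσ = 7880.7 km
Rhumb: Δφ = +0.1920, Δλ = +1.8029, Δψ = +0.2623, q = Δφ/Δψ = 0.7319 → d_rh = R√(Δφ²+q²Δλ²) = 8501.6 km
Excess = (8501.6 − 7880.7) / 7880.7 = 620.9 / 7880.7 = 7.88% ≈ 7.9%

7.9%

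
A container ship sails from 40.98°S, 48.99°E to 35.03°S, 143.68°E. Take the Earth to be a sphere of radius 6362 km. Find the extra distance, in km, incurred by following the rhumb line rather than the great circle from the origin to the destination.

421 km

Great circle: cos σ = sin φ₁ sin φ₂ + cos φ₁ cos φ₂ cos Δλ,  σ = 1.2388 rad → d_gc = 7881.6 km
Rhumb line: Δψ = +0.1319, q = Δφ/Δψ = 0.7872, d_rh = R√(Δφ²+q²Δλ²) = 8302.8 km
Excess = 8302.8 − 7881.6 = 421.2 ≈ 421 km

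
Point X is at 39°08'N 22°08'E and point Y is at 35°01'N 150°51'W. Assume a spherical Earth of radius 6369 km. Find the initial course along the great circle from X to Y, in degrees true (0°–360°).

N = sin Δλ·cos φ₂ = -0.1000;  D = cos φ₁ sin φ₂ − sin φ₁ cos φ₂ cos Δλ = +0.9581
initial course = atan2(N, D) = 354.04°

354.0°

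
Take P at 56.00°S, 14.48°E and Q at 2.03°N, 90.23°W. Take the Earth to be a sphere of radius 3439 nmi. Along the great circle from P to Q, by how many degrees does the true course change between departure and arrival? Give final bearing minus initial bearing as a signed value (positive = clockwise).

+67.9°

Initial bearing θ₁ = atan2(sin Δλ cos φ₂, cos φ₁ sin φ₂ − sin φ₁ cos φ₂ cos Δλ) = 258.85°
Final bearing θ₂ = (initial bearing from the destination back to the start) + 180° = 326.70°
Δθ = θ₂ − θ₁ = +67.9°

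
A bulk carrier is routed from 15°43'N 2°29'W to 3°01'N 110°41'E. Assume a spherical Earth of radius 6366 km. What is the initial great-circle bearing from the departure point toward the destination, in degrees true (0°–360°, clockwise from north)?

80.3°

N = sin Δλ·cos φ₂ = +0.9181;  D = cos φ₁ sin φ₂ − sin φ₁ cos φ₂ cos Δλ = +0.1571
initial course = atan2(N, D) = 80.29°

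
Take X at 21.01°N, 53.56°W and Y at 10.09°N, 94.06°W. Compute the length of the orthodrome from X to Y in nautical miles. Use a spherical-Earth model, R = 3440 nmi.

Haversine: a = sin²(Δφ/2)+cos φ₁ cos φ₂ sin²(Δλ/2) = 0.11916;  σ = 2·atan2(√a,√(1−a))
σ = 40.387° → d = Rσ = 3440·0.70488 = 2425 nmi

2425 nmi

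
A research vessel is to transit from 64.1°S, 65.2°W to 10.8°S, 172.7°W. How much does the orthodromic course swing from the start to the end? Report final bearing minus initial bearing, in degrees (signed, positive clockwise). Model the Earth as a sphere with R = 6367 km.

Initial bearing θ₁ = atan2(sin Δλ cos φ₂, cos φ₁ sin φ₂ − sin φ₁ cos φ₂ cos Δλ) = 249.65°
Final bearing θ₂ = (initial bearing from the destination back to the start) + 180° = 335.36°
Δθ = θ₂ − θ₁ = +85.7°

+85.7°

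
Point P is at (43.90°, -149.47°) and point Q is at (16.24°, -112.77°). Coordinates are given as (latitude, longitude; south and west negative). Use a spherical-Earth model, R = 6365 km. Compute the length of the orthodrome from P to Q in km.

cos σ = sin φ₁ sin φ₂ + cos φ₁ cos φ₂ cos Δλ
      = sin(43.90°)sin(16.24°) + cos(43.90°)cos(16.24°)cos(36.70°) = 0.7486
σ = 41.532° → d = Rσ = 6365·0.72487 = 4614 km

4614 km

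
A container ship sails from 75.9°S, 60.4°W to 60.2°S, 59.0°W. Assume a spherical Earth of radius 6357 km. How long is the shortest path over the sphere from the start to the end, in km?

1743 km

cos σ = sin φ₁ sin φ₂ + cos φ₁ cos φ₂ cos Δλ
      = sin(-75.90°)sin(-60.20°) + cos(-75.90°)cos(-60.20°)cos(1.40°) = 0.9627
σ = 15.708° → d = Rσ = 6357·0.27415 = 1743 km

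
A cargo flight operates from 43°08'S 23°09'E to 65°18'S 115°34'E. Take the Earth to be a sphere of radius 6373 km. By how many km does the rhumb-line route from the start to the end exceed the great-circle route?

481 km

Great circle: cos σ = sin φ₁ sin φ₂ + cos φ₁ cos φ₂ cos Δλ,  σ = 0.9169 rad → d_gc = 5843.4 km
Rhumb line: Δψ = -0.6829, q = Δφ/Δψ = 0.5665, d_rh = R√(Δφ²+q²Δλ²) = 6324.1 km
Excess = 6324.1 − 5843.4 = 480.7 ≈ 481 km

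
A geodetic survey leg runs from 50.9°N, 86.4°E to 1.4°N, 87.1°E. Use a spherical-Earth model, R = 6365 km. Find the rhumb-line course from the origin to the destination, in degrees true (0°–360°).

Δψ = ln[tan(π/4+φ₂/2)/tan(π/4+φ₁/2)] = -1.0109
Δλ = +0.0122 rad (taken the short way round)
course = atan2(Δλ, Δψ) = 179.31°

179.3°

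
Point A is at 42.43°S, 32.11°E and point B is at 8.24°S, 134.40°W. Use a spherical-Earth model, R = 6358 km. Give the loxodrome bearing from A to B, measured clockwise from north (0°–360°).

Δψ = ln[tan(π/4+φ₂/2)/tan(π/4+φ₁/2)] = +0.6750
Δλ = -2.9061 rad (taken the short way round)
course = atan2(Δλ, Δψ) = 283.08°

283.1°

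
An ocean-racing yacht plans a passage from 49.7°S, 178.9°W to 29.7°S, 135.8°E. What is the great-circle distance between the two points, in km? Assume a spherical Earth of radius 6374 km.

4380 km

cos σ = sin φ₁ sin φ₂ + cos φ₁ cos φ₂ cos Δλ
      = sin(-49.70°)sin(-29.70°) + cos(-49.70°)cos(-29.70°)cos(-45.30°) = 0.7731
σ = 39.371° → d = Rσ = 6374·0.68716 = 4380 km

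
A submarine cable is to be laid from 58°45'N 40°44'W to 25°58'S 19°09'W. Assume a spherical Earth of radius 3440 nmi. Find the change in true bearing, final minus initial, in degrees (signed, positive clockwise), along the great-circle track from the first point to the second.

+8.3°

Initial bearing θ₁ = atan2(sin Δλ cos φ₂, cos φ₁ sin φ₂ − sin φ₁ cos φ₂ cos Δλ) = 160.65°
Final bearing θ₂ = (initial bearing from the destination back to the start) + 180° = 168.98°
Δθ = θ₂ − θ₁ = +8.3°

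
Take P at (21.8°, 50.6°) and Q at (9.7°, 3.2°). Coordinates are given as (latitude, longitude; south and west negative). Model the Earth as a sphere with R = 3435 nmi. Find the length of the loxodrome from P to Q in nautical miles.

Rhumb course C = atan2(Δλ, Δψ) with Δψ = ln[tan(π/4+φ₂/2)/tan(π/4+φ₁/2)] = -0.2199, Δλ = -0.8273 → C = 255.11°
d = R·|Δφ| / |cos C| = 3435·0.21118 / 0.25689 = 2824 nmi

2824 nmi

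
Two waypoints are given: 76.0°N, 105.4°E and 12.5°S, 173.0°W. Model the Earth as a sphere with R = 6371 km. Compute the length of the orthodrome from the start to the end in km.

cos σ = sin φ₁ sin φ₂ + cos φ₁ cos φ₂ cos Δλ
      = sin(76.00°)sin(-12.50°) + cos(76.00°)cos(-12.50°)cos(81.60°) = -0.1755
σ = 100.108° → d = Rσ = 6371·1.74722 = 11132 km

11132 km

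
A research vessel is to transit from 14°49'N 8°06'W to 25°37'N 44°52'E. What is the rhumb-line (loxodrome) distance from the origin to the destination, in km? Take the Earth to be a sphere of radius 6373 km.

Rhumb course C = atan2(Δλ, Δψ) with Δψ = ln[tan(π/4+φ₂/2)/tan(π/4+φ₁/2)] = +0.2012, Δλ = +0.9244 → C = 77.72°
d = R·|Δφ| / |cos C| = 6373·0.18850 / 0.21272 = 5647 km

5647 km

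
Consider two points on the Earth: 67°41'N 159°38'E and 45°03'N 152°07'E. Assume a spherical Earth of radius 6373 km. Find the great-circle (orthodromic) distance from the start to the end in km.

2555 km

Haversine: a = sin²(Δφ/2)+cos φ₁ cos φ₂ sin²(Δλ/2) = 0.03966;  σ = 2·atan2(√a,√(1−a))
σ = 22.974° → d = Rσ = 6373·0.40097 = 2555 km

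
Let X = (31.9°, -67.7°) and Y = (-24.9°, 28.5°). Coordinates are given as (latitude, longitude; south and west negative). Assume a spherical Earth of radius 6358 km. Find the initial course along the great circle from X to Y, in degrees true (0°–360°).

108.7°

θ = atan2( sin Δλ·cos φ₂ ,  cos φ₁ sin φ₂ − sin φ₁ cos φ₂ cos Δλ )
  = atan2(+0.9017, -0.3057) = 108.73°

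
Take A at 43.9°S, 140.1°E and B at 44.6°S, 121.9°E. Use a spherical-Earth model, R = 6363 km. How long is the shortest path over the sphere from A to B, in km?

cos σ = sin φ₁ sin φ₂ + cos φ₁ cos φ₂ cos Δλ
      = sin(-43.90°)sin(-44.60°) + cos(-43.90°)cos(-44.60°)cos(-18.20°) = 0.9743
σ = 13.028° → d = Rσ = 6363·0.22739 = 1447 km

1447 km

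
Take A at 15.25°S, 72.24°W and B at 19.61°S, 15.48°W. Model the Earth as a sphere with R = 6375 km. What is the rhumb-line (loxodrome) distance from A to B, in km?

6043 km

Rhumb course C = atan2(Δλ, Δψ) with Δψ = ln[tan(π/4+φ₂/2)/tan(π/4+φ₁/2)] = -0.0798, Δλ = +0.9906 → C = 94.60°
d = R·|Δφ| / |cos C| = 6375·0.07610 / 0.08027 = 6043 km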